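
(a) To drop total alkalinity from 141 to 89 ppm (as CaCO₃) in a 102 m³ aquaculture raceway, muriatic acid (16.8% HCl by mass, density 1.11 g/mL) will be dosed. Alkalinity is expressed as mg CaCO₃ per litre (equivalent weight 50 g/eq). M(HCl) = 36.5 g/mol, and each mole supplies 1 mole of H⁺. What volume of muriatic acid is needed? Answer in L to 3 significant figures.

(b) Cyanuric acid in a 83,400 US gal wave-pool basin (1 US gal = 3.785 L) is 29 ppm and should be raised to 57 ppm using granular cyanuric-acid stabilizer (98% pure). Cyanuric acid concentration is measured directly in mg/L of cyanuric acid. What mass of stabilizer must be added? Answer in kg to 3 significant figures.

(a) 20.8 L; (b) 9.02 kg

(a) Volume: 102 m³ = 102,000 L.
(a) Alkalinity to neutralize: (141 − 89) = 52 mg/L as CaCO₃ × 102,000 L = 5304 g as CaCO₃.
(a) Equivalents of H⁺ required: 5304 ÷ 50 g/eq = 106.1 eq = 106.1 mol HCl.
(a) Mass of HCl: 106.1 × 36.5 = 3872 g.
(a) Mass of 16.8% solution: 3872 / 0.168 = 23,050 g.
(a) Volume: 23,050 g ÷ 1.11 g/mL = 20,760 mL.

(b) Volume: 83,400 US gal × 3.785 L/gal = 315,669 L.
(b) CYA to add: (57 − 29) = 28 mg/L × 315,669 L = 8839 g cyanuric acid.
(b) At 98% purity: 8839 / 0.98 = 9019 g product.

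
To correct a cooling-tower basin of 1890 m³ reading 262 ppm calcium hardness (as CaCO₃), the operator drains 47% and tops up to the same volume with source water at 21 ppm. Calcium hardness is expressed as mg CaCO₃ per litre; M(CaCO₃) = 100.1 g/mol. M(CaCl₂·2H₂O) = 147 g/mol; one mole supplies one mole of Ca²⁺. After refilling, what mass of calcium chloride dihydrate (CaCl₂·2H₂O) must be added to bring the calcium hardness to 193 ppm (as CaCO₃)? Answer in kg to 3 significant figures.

Volume: 1890 m³ = 1,890,000 L.
After draining 47% and refilling: 262 × 0.53 + 21 × 0.47 = 148.73 ppm.
Deficit to target: 193 − 148.73 = 44.27 mg/L.
As CaCO₃: 44.27 mg/L × 1,890,000 L = 83,670 g; ÷ 100.1 = 835.9 mol Ca²⁺.
Mass: 835.9 × 147 = 122,900 g.

123 kg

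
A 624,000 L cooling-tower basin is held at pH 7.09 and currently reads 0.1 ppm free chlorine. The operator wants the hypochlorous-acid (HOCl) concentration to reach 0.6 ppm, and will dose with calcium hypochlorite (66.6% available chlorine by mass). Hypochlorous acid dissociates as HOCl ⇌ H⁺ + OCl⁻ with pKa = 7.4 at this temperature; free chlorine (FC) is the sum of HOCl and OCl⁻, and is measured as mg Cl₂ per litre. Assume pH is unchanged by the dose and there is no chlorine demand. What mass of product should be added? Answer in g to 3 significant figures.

744 g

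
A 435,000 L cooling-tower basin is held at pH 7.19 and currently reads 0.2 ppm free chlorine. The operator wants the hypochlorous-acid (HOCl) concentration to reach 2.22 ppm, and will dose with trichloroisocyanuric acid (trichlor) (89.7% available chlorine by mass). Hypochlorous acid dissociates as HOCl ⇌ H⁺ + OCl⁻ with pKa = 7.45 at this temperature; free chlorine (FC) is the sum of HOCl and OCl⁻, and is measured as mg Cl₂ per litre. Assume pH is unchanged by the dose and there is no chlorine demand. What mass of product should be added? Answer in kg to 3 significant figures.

1.57 kg

[OCl⁻]/[HOCl] = 10^(pH − pKa) = 10^(7.19 − 7.45) = 0.5495; fraction as HOCl = 1/(1 + 0.5495) = 0.6454.
Free chlorine required for 2.22 ppm HOCl: 2.22 / 0.6454 = 3.44 ppm.
FC to add: 3.44 − 0.2 = 3.24 mg/L as Cl₂.
Cl₂ equivalent: 3.24 mg/L × 435,000 L = 1409 g.
Product at 89.7% available Cl: 1409 / 0.897 = 1571 g.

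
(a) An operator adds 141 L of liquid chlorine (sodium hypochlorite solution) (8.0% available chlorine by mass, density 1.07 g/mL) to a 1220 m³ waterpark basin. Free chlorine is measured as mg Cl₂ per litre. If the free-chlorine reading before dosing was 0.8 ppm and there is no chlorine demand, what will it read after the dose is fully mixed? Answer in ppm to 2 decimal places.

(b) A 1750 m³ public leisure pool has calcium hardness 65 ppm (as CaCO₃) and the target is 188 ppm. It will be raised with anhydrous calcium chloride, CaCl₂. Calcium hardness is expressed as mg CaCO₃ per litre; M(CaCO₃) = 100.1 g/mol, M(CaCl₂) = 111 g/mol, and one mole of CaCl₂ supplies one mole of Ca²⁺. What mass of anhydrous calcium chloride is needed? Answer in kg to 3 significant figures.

(a) 10.69 ppm; (b) 239 kg

(a) Volume: 1220 m³ = 1,220,000 L.
(a) Mass of solution: 141 L × 1000 mL/L × 1.07 g/mL = 150,900 g.
(a) Available chlorine delivered: 150,900 g × 0.08 = 12,070 g as Cl₂.
(a) Concentration rise: 12,070 g / 1,220,000 L = 9.893 mg/L = 9.89 ppm.
(a) Final FC: 0.8 + 9.89 = 10.69 ppm.

(b) Volume: 1750 m³ = 1,750,000 L.
(b) Hardness to add: (188 − 65) = 123 mg/L as CaCO₃ × 1,750,000 L = 215,200 g as CaCO₃.
(b) Moles of Ca²⁺ (1 mol Ca²⁺ ≡ 1 mol CaCO₃): 215,200 / 100.1 g/mol = 2150 mol.
(b) Mass of CaCl₂: 2150 × 111 = 238,700 g.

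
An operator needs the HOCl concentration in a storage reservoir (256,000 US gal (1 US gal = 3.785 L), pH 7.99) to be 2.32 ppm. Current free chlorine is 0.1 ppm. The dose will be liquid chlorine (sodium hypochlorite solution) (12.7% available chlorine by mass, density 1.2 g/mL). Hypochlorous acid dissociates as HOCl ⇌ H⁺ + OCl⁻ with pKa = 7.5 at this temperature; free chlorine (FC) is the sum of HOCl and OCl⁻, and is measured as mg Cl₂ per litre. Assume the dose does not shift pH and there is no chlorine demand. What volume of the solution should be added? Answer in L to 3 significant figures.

59.7 L

Volume: 256,000 US gal × 3.785 L/gal = 968,960 L.
[OCl⁻]/[HOCl] = 10^(pH − pKa) = 10^(7.99 − 7.5) = 3.09; fraction as HOCl = 1/(1 + 3.09) = 0.2445.
Free chlorine required for 2.32 ppm HOCl: 2.32 / 0.2445 = 9.489 ppm.
FC to add: 9.489 − 0.1 = 9.389 mg/L as Cl₂.
Cl₂ equivalent: 9.389 mg/L × 968,960 L = 9098 g.
Product at 12.7% available Cl: 9098 / 0.127 = 71,640 g.
Volume: 71,640 g ÷ 1.2 g/mL = 59,700 mL.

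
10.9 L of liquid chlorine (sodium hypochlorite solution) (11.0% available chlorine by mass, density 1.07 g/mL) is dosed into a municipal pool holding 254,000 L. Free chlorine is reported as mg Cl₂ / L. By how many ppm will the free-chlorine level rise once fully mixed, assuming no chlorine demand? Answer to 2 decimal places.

Mass of solution: 10.9 L × 1000 mL/L × 1.07 g/mL = 11,660 g.
Available chlorine delivered: 11,660 g × 0.11 = 1283 g as Cl₂.
Concentration rise: 1283 g / 254,000 L = 5.051 mg/L = 5.05 ppm.

5.05 ppm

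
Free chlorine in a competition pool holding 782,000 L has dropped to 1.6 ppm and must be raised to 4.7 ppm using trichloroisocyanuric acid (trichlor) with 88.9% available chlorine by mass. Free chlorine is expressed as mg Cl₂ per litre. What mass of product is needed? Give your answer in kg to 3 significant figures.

2.73 kg

Chlorine deficit: 4.7 − 1.6 = 3.1 ppm = 3.1 mg/L as Cl₂.
Cl₂ equivalent needed: 3.1 mg/L × 782,000 L = 2,424,000 mg = 2424 g.
Product at 88.9% available chlorine: 2424 / 0.889 = 2727 g.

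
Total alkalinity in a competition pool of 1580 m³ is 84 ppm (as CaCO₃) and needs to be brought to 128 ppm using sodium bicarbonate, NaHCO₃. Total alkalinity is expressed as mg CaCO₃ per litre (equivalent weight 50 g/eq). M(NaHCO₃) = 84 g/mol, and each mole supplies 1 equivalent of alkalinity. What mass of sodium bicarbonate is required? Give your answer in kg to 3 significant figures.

117 kg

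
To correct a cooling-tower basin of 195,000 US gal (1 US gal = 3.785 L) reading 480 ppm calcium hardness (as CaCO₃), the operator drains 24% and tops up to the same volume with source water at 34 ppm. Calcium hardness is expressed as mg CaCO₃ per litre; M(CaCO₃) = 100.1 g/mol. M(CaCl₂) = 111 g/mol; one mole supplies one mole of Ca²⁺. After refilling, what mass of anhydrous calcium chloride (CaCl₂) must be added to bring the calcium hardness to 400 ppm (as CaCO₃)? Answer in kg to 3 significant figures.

22.1 kg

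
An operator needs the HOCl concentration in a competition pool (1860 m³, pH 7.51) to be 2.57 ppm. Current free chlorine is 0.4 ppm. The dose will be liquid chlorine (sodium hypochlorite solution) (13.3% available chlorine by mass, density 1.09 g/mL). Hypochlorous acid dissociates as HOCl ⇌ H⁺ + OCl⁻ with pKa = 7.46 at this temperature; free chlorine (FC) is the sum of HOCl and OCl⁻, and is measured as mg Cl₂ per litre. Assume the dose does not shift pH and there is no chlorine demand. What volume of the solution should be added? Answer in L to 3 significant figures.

Volume: 1860 m³ = 1,860,000 L.
[OCl⁻]/[HOCl] = 10^(pH − pKa) = 10^(7.51 − 7.46) = 1.122; fraction as HOCl = 1/(1 + 1.122) = 0.4712.
Free chlorine required for 2.57 ppm HOCl: 2.57 / 0.4712 = 5.454 ppm.
FC to add: 5.454 − 0.4 = 5.054 mg/L as Cl₂.
Cl₂ equivalent: 5.054 mg/L × 1,860,000 L = 9400 g.
Product at 13.3% available Cl: 9400 / 0.133 = 70,670 g.
Volume: 70,670 g ÷ 1.09 g/mL = 64,840 mL.

64.8 L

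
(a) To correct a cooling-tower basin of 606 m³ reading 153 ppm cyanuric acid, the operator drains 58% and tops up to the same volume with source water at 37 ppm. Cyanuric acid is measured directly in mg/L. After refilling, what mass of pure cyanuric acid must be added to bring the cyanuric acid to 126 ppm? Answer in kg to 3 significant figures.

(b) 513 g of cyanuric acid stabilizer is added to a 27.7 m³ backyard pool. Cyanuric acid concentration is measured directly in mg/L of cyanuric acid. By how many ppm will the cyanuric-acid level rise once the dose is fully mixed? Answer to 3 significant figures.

(a) 24.4 kg; (b) 18.5 ppm

(a) Volume: 606 m³ = 606,000 L.
(a) After draining 58% and refilling: 153 × 0.42 + 37 × 0.58 = 85.72 ppm.
(a) Deficit to target: 126 − 85.72 = 40.28 mg/L.
(a) Mass: 40.28 mg/L × 606,000 L = 24,410 g cyanuric acid.

(b) Volume: 27.7 m³ = 27,700 L.
(b) Rise: 513 g / 27,700 L × 1000 = 18.52 mg/L.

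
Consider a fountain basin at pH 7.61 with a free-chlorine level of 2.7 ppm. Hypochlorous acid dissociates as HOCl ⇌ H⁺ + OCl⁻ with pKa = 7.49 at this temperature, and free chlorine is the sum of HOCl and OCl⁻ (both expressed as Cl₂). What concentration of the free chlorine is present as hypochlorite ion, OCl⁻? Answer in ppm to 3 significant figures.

1.54 ppm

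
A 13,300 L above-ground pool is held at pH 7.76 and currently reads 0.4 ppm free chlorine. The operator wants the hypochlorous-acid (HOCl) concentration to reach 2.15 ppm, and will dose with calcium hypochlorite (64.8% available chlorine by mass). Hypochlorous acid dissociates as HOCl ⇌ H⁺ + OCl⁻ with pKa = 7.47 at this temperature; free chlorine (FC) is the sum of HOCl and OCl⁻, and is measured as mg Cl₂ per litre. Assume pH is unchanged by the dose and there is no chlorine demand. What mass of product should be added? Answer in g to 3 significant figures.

[OCl⁻]/[HOCl] = 10^(pH − pKa) = 10^(7.76 − 7.47) = 1.95; fraction as HOCl = 1/(1 + 1.95) = 0.339.
Free chlorine required for 2.15 ppm HOCl: 2.15 / 0.339 = 6.342 ppm.
FC to add: 6.342 − 0.4 = 5.942 mg/L as Cl₂.
Cl₂ equivalent: 5.942 mg/L × 13,300 L = 79.03 g.
Product at 64.8% available Cl: 79.03 / 0.648 = 122 g.

122 g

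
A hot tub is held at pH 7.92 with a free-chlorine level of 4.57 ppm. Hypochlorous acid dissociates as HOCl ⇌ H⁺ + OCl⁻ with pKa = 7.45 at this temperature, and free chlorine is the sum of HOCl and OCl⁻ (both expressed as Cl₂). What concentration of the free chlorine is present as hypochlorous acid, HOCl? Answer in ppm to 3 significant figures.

1.16 ppm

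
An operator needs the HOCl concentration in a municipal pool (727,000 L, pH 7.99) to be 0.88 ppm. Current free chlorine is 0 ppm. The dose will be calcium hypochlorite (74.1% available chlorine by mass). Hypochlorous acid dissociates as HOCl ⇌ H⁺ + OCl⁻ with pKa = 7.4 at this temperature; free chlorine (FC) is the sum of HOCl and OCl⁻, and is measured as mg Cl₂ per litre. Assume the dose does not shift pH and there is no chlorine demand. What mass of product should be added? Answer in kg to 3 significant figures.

4.22 kg

[OCl⁻]/[HOCl] = 10^(pH − pKa) = 10^(7.99 − 7.4) = 3.89; fraction as HOCl = 1/(1 + 3.89) = 0.2045.
Free chlorine required for 0.88 ppm HOCl: 0.88 / 0.2045 = 4.304 ppm.
FC to add: 4.304 − 0 = 4.304 mg/L as Cl₂.
Cl₂ equivalent: 4.304 mg/L × 727,000 L = 3129 g.
Product at 74.1% available Cl: 3129 / 0.741 = 4222 g.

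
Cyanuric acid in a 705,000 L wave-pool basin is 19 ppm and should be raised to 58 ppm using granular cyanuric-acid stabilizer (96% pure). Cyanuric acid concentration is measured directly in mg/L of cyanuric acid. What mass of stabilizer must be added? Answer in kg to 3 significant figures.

28.6 kg

CYA to add: (58 − 19) = 39 mg/L × 705,000 L = 27,500 g cyanuric acid.
At 96% purity: 27,500 / 0.96 = 28,640 g product.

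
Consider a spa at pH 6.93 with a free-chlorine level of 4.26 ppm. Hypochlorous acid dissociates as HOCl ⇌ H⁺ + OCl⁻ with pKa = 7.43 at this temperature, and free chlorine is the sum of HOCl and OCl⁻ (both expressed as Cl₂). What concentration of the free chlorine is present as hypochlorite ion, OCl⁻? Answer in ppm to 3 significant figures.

[OCl⁻]/[HOCl] = 10^(pH − pKa) = 10^(6.93 − 7.43) = 10^-0.50 = 0.3162.
Fraction as HOCl = 1 / (1 + 0.3162) = 0.7597.
OCl⁻ = (1 − 0.7597) × 4.26 ppm = 1.023 ppm.

1.02 ppm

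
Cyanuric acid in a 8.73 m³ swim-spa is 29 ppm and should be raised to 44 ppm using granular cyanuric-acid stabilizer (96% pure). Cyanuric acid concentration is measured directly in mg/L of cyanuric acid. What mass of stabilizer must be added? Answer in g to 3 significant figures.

136 g

Volume: 8.73 m³ = 8,730 L.
CYA to add: (44 − 29) = 15 mg/L × 8,730 L = 130.9 g cyanuric acid.
At 96% purity: 130.9 / 0.96 = 136.4 g product.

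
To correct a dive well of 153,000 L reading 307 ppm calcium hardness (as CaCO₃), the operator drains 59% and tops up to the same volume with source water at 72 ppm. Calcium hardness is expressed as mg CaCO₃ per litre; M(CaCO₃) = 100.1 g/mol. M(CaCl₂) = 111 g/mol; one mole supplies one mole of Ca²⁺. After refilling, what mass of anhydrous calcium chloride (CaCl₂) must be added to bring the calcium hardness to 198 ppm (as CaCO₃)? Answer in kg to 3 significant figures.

After draining 59% and refilling: 307 × 0.41 + 72 × 0.59 = 168.35 ppm.
Deficit to target: 198 − 168.35 = 29.65 mg/L.
As CaCO₃: 29.65 mg/L × 153,000 L = 4536 g; ÷ 100.1 = 45.32 mol Ca²⁺.
Mass: 45.32 × 111 = 5030 g.

5.03 kg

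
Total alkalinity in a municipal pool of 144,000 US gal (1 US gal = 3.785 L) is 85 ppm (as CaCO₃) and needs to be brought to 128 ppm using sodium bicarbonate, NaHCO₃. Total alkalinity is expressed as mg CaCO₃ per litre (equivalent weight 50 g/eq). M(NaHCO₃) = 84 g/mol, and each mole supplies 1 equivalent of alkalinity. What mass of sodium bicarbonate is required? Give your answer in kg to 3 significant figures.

39.4 kg

Volume: 144,000 US gal × 3.785 L/gal = 545,040 L.
Alkalinity to add: (128 − 85) = 43 mg/L as CaCO₃ × 545,040 L = 23,440 g as CaCO₃.
Equivalents: 23,440 g ÷ 50 g/eq = 468.7 eq.
NaHCO₃ supplies 1 eq per mole → 468.7 mol.
Mass: 468.7 mol × 84 g/mol = 39,370 g.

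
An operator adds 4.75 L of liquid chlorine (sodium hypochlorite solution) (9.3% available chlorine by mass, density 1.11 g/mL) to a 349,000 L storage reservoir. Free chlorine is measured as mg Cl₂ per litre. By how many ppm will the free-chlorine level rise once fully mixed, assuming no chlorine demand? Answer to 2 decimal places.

Mass of solution: 4.75 L × 1000 mL/L × 1.11 g/mL = 5273 g.
Available chlorine delivered: 5273 g × 0.093 = 490.3 g as Cl₂.
Concentration rise: 490.3 g / 349,000 L = 1.405 mg/L = 1.40 ppm.

1.40 ppm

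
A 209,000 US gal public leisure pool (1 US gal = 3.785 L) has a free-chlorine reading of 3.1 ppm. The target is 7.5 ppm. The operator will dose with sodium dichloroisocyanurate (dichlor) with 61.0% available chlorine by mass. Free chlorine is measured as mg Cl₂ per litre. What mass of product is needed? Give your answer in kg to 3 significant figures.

Volume: 209,000 US gal × 3.785 L/gal = 791,065 L.
Chlorine deficit: 7.5 − 3.1 = 4.4 ppm = 4.4 mg/L as Cl₂.
Cl₂ equivalent needed: 4.4 mg/L × 791,065 L = 3,481,000 mg = 3481 g.
Product at 61.0% available chlorine: 3481 / 0.61 = 5706 g.

5.71 kg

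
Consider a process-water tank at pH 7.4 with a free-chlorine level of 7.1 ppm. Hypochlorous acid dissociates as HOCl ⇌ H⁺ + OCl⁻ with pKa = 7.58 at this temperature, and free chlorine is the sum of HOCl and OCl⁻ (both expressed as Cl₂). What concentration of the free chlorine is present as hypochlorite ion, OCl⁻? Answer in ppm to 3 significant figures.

2.82 ppm

[OCl⁻]/[HOCl] = 10^(pH − pKa) = 10^(7.4 − 7.58) = 10^-0.18 = 0.6607.
Fraction as HOCl = 1 / (1 + 0.6607) = 0.6022.
OCl⁻ = (1 − 0.6022) × 7.1 ppm = 2.825 ppm.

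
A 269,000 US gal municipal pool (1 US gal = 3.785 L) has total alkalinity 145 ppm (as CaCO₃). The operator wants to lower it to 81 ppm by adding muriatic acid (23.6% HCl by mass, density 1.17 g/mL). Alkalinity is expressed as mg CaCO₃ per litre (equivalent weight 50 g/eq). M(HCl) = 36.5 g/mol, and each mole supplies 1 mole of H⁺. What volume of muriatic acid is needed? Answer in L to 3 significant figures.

172 L

Volume: 269,000 US gal × 3.785 L/gal = 1,018,165 L.
Alkalinity to neutralize: (145 − 81) = 64 mg/L as CaCO₃ × 1,018,165 L = 65,160 g as CaCO₃.
Equivalents of H⁺ required: 65,160 ÷ 50 g/eq = 1303 eq = 1303 mol HCl.
Mass of HCl: 1303 × 36.5 = 47,570 g.
Mass of 23.6% solution: 47,570 / 0.236 = 201,600 g.
Volume: 201,600 g ÷ 1.17 g/mL = 172,300 mL.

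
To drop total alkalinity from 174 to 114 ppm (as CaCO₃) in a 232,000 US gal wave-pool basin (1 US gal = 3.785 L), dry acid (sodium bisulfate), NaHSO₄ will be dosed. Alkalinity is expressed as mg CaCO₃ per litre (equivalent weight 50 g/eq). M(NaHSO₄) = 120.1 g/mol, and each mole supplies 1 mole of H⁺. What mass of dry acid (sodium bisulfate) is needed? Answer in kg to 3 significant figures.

Volume: 232,000 US gal × 3.785 L/gal = 878,120 L.
Alkalinity to neutralize: (174 − 114) = 60 mg/L as CaCO₃ × 878,120 L = 52,690 g as CaCO₃.
Equivalents of H⁺ required: 52,690 ÷ 50 g/eq = 1054 eq = 1054 mol NaHSO₄.
Mass of NaHSO₄: 1054 × 120.1 = 126,600 g.

127 kg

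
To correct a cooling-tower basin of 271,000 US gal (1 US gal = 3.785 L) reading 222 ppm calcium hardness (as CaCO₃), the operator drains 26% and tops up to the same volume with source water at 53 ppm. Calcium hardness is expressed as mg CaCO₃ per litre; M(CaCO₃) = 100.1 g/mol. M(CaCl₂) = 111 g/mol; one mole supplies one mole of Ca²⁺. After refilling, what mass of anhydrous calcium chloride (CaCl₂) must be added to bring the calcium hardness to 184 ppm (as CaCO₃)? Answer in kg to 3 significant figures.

6.76 kg

Volume: 271,000 US gal × 3.785 L/gal = 1,025,735 L.
After draining 26% and refilling: 222 × 0.74 + 53 × 0.26 = 178.06 ppm.
Deficit to target: 184 − 178.06 = 5.94 mg/L.
As CaCO₃: 5.94 mg/L × 1,025,735 L = 6093 g; ÷ 100.1 = 60.87 mol Ca²⁺.
Mass: 60.87 × 111 = 6756 g.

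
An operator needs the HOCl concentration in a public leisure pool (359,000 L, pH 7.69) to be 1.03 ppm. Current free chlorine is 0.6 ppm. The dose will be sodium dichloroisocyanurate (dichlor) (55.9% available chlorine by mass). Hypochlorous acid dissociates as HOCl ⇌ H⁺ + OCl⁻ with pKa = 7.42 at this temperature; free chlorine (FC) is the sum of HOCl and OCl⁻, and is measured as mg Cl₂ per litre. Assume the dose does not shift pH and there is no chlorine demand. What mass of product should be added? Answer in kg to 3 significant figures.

[OCl⁻]/[HOCl] = 10^(pH − pKa) = 10^(7.69 − 7.42) = 1.862; fraction as HOCl = 1/(1 + 1.862) = 0.3494.
Free chlorine required for 1.03 ppm HOCl: 1.03 / 0.3494 = 2.948 ppm.
FC to add: 2.948 − 0.6 = 2.348 mg/L as Cl₂.
Cl₂ equivalent: 2.348 mg/L × 359,000 L = 842.9 g.
Product at 55.9% available Cl: 842.9 / 0.559 = 1508 g.

1.51 kg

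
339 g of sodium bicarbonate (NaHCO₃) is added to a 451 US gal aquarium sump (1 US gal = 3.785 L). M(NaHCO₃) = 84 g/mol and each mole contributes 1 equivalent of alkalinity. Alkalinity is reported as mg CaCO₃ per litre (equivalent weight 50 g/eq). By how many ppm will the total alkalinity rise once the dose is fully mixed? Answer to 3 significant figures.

118 ppm

Volume: 451 US gal × 3.785 L/gal = 1,707 L.
Moles of NaHCO₃: 339 g ÷ 84 g/mol = 4.036 mol → 4.036 eq of alkalinity.
As CaCO₃: 4.036 eq × 50 g/eq = 201.8 g.
Rise: 201.8 g / 1,707 L × 1000 = 118.2 mg/L.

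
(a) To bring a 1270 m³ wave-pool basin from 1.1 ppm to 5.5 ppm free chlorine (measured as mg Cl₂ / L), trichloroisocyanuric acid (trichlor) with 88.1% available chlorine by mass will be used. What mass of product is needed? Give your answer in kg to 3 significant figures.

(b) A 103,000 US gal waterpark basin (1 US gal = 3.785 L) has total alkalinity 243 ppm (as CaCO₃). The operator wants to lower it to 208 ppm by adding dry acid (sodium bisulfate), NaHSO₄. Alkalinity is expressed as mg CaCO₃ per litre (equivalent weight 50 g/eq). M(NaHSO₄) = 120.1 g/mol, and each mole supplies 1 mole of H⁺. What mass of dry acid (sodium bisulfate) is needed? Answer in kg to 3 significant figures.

(a) 6.34 kg; (b) 32.8 kg

(a) Volume: 1270 m³ = 1,270,000 L.
(a) Chlorine deficit: 5.5 − 1.1 = 4.4 ppm = 4.4 mg/L as Cl₂.
(a) Cl₂ equivalent needed: 4.4 mg/L × 1,270,000 L = 5,588,000 mg = 5588 g.
(a) Product at 88.1% available chlorine: 5588 / 0.881 = 6343 g.

(b) Volume: 103,000 US gal × 3.785 L/gal = 389,855 L.
(b) Alkalinity to neutralize: (243 − 208) = 35 mg/L as CaCO₃ × 389,855 L = 13,640 g as CaCO₃.
(b) Equivalents of H⁺ required: 13,640 ÷ 50 g/eq = 272.9 eq = 272.9 mol NaHSO₄.
(b) Mass of NaHSO₄: 272.9 × 120.1 = 32,780 g.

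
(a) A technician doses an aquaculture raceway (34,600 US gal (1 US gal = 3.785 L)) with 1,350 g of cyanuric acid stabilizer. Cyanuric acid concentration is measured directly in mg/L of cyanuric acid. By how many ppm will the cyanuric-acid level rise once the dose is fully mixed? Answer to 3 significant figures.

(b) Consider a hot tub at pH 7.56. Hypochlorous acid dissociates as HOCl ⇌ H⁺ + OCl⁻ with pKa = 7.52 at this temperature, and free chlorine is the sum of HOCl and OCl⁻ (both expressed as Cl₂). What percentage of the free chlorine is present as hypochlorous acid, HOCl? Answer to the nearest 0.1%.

(a) 10.3 ppm; (b) 47.7%

(a) Volume: 34,600 US gal × 3.785 L/gal = 130,961 L.
(a) Rise: 1,350 g / 130,961 L × 1000 = 10.31 mg/L.

(b) [OCl⁻]/[HOCl] = 10^(pH − pKa) = 10^(7.56 − 7.52) = 10^0.04 = 1.096.
(b) Fraction as HOCl = 1 / (1 + 1.096) = 0.477.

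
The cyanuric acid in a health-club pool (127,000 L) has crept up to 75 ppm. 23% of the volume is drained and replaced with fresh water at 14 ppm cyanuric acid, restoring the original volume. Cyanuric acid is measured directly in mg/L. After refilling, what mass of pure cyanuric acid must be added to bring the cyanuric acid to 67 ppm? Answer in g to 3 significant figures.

766 g

After draining 23% and refilling: 75 × 0.77 + 14 × 0.23 = 60.97 ppm.
Deficit to target: 67 − 60.97 = 6.03 mg/L.
Mass: 6.03 mg/L × 127,000 L = 765.8 g cyanuric acid.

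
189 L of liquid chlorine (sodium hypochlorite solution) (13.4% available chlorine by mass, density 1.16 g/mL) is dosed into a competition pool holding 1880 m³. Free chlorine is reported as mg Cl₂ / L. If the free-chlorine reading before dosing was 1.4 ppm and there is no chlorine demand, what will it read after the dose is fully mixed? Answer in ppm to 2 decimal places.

Volume: 1880 m³ = 1,880,000 L.
Mass of solution: 189 L × 1000 mL/L × 1.16 g/mL = 219,200 g.
Available chlorine delivered: 219,200 g × 0.134 = 29,380 g as Cl₂.
Concentration rise: 29,380 g / 1,880,000 L = 15.63 mg/L = 15.63 ppm.
Final FC: 1.4 + 15.63 = 17.03 ppm.

17.03 ppm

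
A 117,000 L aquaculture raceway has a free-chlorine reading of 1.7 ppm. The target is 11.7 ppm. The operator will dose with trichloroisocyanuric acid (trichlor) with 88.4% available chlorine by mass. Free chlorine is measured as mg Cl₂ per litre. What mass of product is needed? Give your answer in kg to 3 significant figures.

Chlorine deficit: 11.7 − 1.7 = 10 ppm = 10 mg/L as Cl₂.
Cl₂ equivalent needed: 10 mg/L × 117,000 L = 1,170,000 mg = 1170 g.
Product at 88.4% available chlorine: 1170 / 0.884 = 1324 g.

1.32 kg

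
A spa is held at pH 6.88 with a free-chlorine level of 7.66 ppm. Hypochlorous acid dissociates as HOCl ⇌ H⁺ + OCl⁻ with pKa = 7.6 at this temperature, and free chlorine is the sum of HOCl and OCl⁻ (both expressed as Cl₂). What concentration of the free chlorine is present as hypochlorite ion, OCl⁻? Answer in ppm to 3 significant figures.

1.23 ppm

[OCl⁻]/[HOCl] = 10^(pH − pKa) = 10^(6.88 − 7.6) = 10^-0.72 = 0.1905.
Fraction as HOCl = 1 / (1 + 0.1905) = 0.84.
OCl⁻ = (1 − 0.84) × 7.66 ppm = 1.226 ppm.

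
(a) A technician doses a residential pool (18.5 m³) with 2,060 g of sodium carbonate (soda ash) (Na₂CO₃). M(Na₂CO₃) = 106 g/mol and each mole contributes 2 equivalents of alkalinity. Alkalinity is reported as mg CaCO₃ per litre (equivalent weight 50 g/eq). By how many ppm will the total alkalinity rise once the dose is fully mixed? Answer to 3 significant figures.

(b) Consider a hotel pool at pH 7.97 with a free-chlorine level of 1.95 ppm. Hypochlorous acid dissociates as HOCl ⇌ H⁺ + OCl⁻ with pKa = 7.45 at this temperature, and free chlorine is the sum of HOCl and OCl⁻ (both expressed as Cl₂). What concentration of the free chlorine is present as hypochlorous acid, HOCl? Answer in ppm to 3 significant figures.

(a) Volume: 18.5 m³ = 18,500 L.
(a) Moles of Na₂CO₃: 2,060 g ÷ 106 g/mol = 19.43 mol → 38.87 eq of alkalinity.
(a) As CaCO₃: 38.87 eq × 50 g/eq = 1943 g.
(a) Rise: 1943 g / 18,500 L × 1000 = 105 mg/L.

(b) [OCl⁻]/[HOCl] = 10^(pH − pKa) = 10^(7.97 − 7.45) = 10^0.52 = 3.311.
(b) Fraction as HOCl = 1 / (1 + 3.311) = 0.2319.
(b) HOCl = 0.2319 × 1.95 ppm = 0.4523 ppm.

(a) 105 ppm; (b) 0.452 ppm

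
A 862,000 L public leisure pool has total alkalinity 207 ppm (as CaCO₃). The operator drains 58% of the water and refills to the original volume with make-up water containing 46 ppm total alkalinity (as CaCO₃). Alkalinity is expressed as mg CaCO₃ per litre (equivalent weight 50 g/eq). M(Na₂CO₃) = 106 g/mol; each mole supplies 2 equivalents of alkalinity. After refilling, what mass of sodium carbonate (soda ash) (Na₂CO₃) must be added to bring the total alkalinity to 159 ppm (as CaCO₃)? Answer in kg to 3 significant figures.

41.5 kg

After draining 58% and refilling: 207 × 0.42 + 46 × 0.58 = 113.62 ppm.
Deficit to target: 159 − 113.62 = 45.38 mg/L.
As CaCO₃: 45.38 mg/L × 862,000 L = 39,120 g; ÷ 50 g/eq ÷ 2 = 391.2 mol Na₂CO₃.
Mass: 391.2 × 106 = 41,460 g.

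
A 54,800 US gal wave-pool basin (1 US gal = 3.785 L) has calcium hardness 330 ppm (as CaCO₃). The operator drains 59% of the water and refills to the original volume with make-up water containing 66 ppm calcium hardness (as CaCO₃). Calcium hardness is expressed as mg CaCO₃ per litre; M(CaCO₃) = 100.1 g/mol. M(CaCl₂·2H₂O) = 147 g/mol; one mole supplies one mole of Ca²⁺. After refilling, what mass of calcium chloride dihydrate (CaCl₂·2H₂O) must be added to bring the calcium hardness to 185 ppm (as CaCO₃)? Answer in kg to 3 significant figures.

Volume: 54,800 US gal × 3.785 L/gal = 207,418 L.
After draining 59% and refilling: 330 × 0.41 + 66 × 0.59 = 174.24 ppm.
Deficit to target: 185 − 174.24 = 10.76 mg/L.
As CaCO₃: 10.76 mg/L × 207,418 L = 2232 g; ÷ 100.1 = 22.3 mol Ca²⁺.
Mass: 22.3 × 147 = 3277 g.

3.28 kg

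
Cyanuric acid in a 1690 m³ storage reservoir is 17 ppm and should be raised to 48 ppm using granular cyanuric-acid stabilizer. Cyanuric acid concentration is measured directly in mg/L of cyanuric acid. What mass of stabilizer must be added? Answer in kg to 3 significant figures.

52.4 kg

Volume: 1690 m³ = 1,690,000 L.
CYA to add: (48 − 17) = 31 mg/L × 1,690,000 L = 52,390 g cyanuric acid.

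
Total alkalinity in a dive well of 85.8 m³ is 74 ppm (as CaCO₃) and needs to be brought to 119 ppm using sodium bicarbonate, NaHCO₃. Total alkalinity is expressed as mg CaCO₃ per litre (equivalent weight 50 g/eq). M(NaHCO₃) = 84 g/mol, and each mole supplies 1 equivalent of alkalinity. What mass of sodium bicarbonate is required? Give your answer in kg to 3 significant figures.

6.49 kg

Volume: 85.8 m³ = 85,800 L.
Alkalinity to add: (119 − 74) = 45 mg/L as CaCO₃ × 85,800 L = 3861 g as CaCO₃.
Equivalents: 3861 g ÷ 50 g/eq = 77.22 eq.
NaHCO₃ supplies 1 eq per mole → 77.22 mol.
Mass: 77.22 mol × 84 g/mol = 6486 g.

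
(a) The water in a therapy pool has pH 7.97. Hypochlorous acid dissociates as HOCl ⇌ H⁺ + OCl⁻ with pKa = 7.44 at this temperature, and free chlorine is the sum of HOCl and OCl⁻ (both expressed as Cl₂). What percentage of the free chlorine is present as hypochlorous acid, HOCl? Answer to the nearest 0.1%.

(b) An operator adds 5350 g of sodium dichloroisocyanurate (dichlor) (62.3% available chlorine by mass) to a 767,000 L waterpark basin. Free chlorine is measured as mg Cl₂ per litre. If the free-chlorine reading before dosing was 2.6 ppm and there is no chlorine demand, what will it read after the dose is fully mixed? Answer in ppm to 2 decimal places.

(a) [OCl⁻]/[HOCl] = 10^(pH − pKa) = 10^(7.97 − 7.44) = 10^0.53 = 3.388.
(a) Fraction as HOCl = 1 / (1 + 3.388) = 0.2279.

(b) Available chlorine delivered: 5350 g × 0.623 = 3333 g as Cl₂.
(b) Concentration rise: 3333 g / 767,000 L = 4.346 mg/L = 4.35 ppm.
(b) Final FC: 2.6 + 4.35 = 6.95 ppm.

(a) 22.8%; (b) 6.95 ppm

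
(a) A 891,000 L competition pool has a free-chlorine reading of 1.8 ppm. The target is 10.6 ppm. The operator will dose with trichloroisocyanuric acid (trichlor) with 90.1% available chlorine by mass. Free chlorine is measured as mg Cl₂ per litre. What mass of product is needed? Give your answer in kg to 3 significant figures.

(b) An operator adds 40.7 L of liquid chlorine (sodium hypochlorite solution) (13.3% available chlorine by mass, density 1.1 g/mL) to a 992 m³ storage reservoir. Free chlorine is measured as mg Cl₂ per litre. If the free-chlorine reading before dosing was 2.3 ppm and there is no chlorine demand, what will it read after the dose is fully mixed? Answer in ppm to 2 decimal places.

(a) 8.70 kg; (b) 8.30 ppm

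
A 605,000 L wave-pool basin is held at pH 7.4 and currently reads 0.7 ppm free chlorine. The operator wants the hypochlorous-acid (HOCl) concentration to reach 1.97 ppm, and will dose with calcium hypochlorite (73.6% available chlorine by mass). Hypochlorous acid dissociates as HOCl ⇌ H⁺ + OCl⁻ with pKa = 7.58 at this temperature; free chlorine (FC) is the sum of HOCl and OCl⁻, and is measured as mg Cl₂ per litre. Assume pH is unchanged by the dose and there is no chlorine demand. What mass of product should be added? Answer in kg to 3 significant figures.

[OCl⁻]/[HOCl] = 10^(pH − pKa) = 10^(7.4 − 7.58) = 0.6607; fraction as HOCl = 1/(1 + 0.6607) = 0.6022.
Free chlorine required for 1.97 ppm HOCl: 1.97 / 0.6022 = 3.272 ppm.
FC to add: 3.272 − 0.7 = 2.572 mg/L as Cl₂.
Cl₂ equivalent: 2.572 mg/L × 605,000 L = 1556 g.
Product at 73.6% available Cl: 1556 / 0.736 = 2114 g.

2.11 kg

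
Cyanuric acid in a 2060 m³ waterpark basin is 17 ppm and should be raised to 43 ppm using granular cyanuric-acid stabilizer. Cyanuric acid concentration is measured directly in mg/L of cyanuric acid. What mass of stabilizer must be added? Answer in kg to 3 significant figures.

Volume: 2060 m³ = 2,060,000 L.
CYA to add: (43 − 17) = 26 mg/L × 2,060,000 L = 53,560 g cyanuric acid.

53.6 kg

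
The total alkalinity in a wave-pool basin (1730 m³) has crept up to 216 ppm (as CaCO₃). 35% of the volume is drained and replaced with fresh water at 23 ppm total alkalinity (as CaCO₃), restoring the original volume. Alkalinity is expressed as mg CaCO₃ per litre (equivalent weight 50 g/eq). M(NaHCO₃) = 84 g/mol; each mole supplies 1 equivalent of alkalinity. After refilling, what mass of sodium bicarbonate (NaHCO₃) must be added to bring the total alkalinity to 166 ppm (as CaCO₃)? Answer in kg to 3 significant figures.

51.0 kg

Volume: 1730 m³ = 1,730,000 L.
After draining 35% and refilling: 216 × 0.65 + 23 × 0.35 = 148.45 ppm.
Deficit to target: 166 − 148.45 = 17.55 mg/L.
As CaCO₃: 17.55 mg/L × 1,730,000 L = 30,360 g; ÷ 50 g/eq ÷ 1 = 607.2 mol NaHCO₃.
Mass: 607.2 × 84 = 51,010 g.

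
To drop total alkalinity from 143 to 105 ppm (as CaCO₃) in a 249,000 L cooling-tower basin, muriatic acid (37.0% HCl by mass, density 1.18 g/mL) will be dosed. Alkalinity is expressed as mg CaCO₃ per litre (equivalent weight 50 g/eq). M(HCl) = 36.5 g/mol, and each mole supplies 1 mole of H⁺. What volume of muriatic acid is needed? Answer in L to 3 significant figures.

15.8 L

Alkalinity to neutralize: (143 − 105) = 38 mg/L as CaCO₃ × 249,000 L = 9462 g as CaCO₃.
Equivalents of H⁺ required: 9462 ÷ 50 g/eq = 189.2 eq = 189.2 mol HCl.
Mass of HCl: 189.2 × 36.5 = 6907 g.
Mass of 37.0% solution: 6907 / 0.37 = 18,670 g.
Volume: 18,670 g ÷ 1.18 g/mL = 15,820 mL.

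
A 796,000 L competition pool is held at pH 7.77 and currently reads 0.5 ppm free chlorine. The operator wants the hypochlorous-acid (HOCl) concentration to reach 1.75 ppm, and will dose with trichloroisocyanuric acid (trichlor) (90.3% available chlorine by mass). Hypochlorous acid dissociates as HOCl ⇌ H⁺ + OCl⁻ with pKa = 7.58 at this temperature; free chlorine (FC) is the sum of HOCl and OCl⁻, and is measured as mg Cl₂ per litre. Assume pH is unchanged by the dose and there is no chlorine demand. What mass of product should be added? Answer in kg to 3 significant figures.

[OCl⁻]/[HOCl] = 10^(pH − pKa) = 10^(7.77 − 7.58) = 1.549; fraction as HOCl = 1/(1 + 1.549) = 0.3923.
Free chlorine required for 1.75 ppm HOCl: 1.75 / 0.3923 = 4.46 ppm.
FC to add: 4.46 − 0.5 = 3.96 mg/L as Cl₂.
Cl₂ equivalent: 3.96 mg/L × 796,000 L = 3153 g.
Product at 90.3% available Cl: 3153 / 0.903 = 3491 g.

3.49 kg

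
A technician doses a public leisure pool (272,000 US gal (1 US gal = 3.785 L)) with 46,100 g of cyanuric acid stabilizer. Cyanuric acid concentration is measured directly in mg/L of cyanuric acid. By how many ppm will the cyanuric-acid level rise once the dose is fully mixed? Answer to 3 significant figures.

Volume: 272,000 US gal × 3.785 L/gal = 1,029,520 L.
Rise: 46,100 g / 1,029,520 L × 1000 = 44.78 mg/L.

44.8 ppm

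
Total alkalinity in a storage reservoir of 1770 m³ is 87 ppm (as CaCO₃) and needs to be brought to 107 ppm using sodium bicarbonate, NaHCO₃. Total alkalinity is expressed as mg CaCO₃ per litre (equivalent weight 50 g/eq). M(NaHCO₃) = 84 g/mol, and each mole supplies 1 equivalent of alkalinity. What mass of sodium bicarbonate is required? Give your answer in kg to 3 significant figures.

59.5 kg

Volume: 1770 m³ = 1,770,000 L.
Alkalinity to add: (107 − 87) = 20 mg/L as CaCO₃ × 1,770,000 L = 35,400 g as CaCO₃.
Equivalents: 35,400 g ÷ 50 g/eq = 708 eq.
NaHCO₃ supplies 1 eq per mole → 708 mol.
Mass: 708 mol × 84 g/mol = 59,470 g.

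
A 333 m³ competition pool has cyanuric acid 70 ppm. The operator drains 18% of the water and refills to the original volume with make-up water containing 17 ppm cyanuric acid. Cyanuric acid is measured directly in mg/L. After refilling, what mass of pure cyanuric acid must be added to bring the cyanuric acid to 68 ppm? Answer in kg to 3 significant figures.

2.51 kg

Volume: 333 m³ = 333,000 L.
After draining 18% and refilling: 70 × 0.82 + 17 × 0.18 = 60.46 ppm.
Deficit to target: 68 − 60.46 = 7.54 mg/L.
Mass: 7.54 mg/L × 333,000 L = 2511 g cyanuric acid.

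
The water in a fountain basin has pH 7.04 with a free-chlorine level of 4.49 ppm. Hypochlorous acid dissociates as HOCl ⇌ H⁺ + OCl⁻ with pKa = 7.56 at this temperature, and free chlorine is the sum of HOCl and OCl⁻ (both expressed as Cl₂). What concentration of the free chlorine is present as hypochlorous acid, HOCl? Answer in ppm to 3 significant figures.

3.45 ppm

[OCl⁻]/[HOCl] = 10^(pH − pKa) = 10^(7.04 − 7.56) = 10^-0.52 = 0.302.
Fraction as HOCl = 1 / (1 + 0.302) = 0.7681.
HOCl = 0.7681 × 4.49 ppm = 3.449 ppm.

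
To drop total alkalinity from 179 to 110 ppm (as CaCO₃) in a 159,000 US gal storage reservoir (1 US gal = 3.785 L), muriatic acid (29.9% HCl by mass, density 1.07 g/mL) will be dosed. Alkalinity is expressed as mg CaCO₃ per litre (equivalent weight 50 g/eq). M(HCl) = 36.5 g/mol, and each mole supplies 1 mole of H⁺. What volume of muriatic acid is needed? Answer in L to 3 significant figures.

94.8 L

Volume: 159,000 US gal × 3.785 L/gal = 601,815 L.
Alkalinity to neutralize: (179 − 110) = 69 mg/L as CaCO₃ × 601,815 L = 41,530 g as CaCO₃.
Equivalents of H⁺ required: 41,530 ÷ 50 g/eq = 830.5 eq = 830.5 mol HCl.
Mass of HCl: 830.5 × 36.5 = 30,310 g.
Mass of 29.9% solution: 30,310 / 0.299 = 101,400 g.
Volume: 101,400 g ÷ 1.07 g/mL = 94,750 mL.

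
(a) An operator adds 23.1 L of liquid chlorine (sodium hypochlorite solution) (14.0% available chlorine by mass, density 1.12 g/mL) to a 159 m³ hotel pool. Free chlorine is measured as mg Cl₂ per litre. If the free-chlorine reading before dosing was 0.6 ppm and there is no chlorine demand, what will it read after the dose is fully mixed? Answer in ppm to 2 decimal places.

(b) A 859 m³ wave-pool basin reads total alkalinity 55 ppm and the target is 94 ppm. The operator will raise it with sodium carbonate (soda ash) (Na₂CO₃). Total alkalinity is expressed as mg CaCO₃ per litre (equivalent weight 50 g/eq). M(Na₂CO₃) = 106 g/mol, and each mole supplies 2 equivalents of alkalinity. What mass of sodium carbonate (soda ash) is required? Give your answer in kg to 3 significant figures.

(a) 23.38 ppm; (b) 35.5 kg

(a) Volume: 159 m³ = 159,000 L.
(a) Mass of solution: 23.1 L × 1000 mL/L × 1.12 g/mL = 25,870 g.
(a) Available chlorine delivered: 25,870 g × 0.14 = 3622 g as Cl₂.
(a) Concentration rise: 3622 g / 159,000 L = 22.78 mg/L = 22.78 ppm.
(a) Final FC: 0.6 + 22.78 = 23.38 ppm.

(b) Volume: 859 m³ = 859,000 L.
(b) Alkalinity to add: (94 − 55) = 39 mg/L as CaCO₃ × 859,000 L = 33,500 g as CaCO₃.
(b) Equivalents: 33,500 g ÷ 50 g/eq = 670 eq.
(b) Each mole of Na₂CO₃ supplies 2 eq, so 670 / 2 = 335 mol.
(b) Mass: 335 mol × 106 g/mol = 35,510 g.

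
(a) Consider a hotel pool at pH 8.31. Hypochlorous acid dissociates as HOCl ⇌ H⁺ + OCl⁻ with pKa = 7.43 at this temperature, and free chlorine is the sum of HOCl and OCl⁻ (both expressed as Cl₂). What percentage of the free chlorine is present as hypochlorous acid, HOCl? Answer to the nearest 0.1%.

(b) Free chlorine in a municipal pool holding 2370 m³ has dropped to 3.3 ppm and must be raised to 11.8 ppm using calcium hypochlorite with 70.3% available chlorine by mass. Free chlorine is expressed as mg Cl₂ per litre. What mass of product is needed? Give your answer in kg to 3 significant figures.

(a) [OCl⁻]/[HOCl] = 10^(pH − pKa) = 10^(8.31 − 7.43) = 10^0.88 = 7.586.
(a) Fraction as HOCl = 1 / (1 + 7.586) = 0.1165.

(b) Volume: 2370 m³ = 2,370,000 L.
(b) Chlorine deficit: 11.8 − 3.3 = 8.5 ppm = 8.5 mg/L as Cl₂.
(b) Cl₂ equivalent needed: 8.5 mg/L × 2,370,000 L = 20,140,000 mg = 20,140 g.
(b) Product at 70.3% available chlorine: 20,140 / 0.703 = 28,660 g.

(a) 11.6%; (b) 28.7 kg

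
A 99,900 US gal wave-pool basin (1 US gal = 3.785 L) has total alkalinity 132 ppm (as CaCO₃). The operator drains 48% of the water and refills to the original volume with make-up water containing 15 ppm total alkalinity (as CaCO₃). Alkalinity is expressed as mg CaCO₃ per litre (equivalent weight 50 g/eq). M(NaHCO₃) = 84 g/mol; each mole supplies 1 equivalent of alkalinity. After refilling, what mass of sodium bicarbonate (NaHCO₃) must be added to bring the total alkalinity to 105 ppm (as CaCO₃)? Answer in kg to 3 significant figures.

Volume: 99,900 US gal × 3.785 L/gal = 378,122 L.
After draining 48% and refilling: 132 × 0.52 + 15 × 0.48 = 75.84 ppm.
Deficit to target: 105 − 75.84 = 29.16 mg/L.
As CaCO₃: 29.16 mg/L × 378,122 L = 11,030 g; ÷ 50 g/eq ÷ 1 = 220.5 mol NaHCO₃.
Mass: 220.5 × 84 = 18,520 g.

18.5 kg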